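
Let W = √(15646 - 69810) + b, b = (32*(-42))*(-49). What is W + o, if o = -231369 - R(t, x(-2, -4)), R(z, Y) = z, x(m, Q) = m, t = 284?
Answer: -165797 + 2*I*√13541 ≈ -1.658e+5 + 232.73*I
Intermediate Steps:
b = 65856 (b = -1344*(-49) = 65856)
o = -231653 (o = -231369 - 1*284 = -231369 - 284 = -231653)
W = 65856 + 2*I*√13541 (W = √(15646 - 69810) + 65856 = √(-54164) + 65856 = 2*I*√13541 + 65856 = 65856 + 2*I*√13541 ≈ 65856.0 + 232.73*I)
W + o = (65856 + 2*I*√13541) - 231653 = -165797 + 2*I*√13541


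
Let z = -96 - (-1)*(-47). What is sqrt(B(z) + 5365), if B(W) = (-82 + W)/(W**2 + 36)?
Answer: 2*sqrt(22513383730)/4097 ≈ 73.246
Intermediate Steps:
z = -143 (z = -96 - 1*47 = -96 - 47 = -143)
B(W) = (-82 + W)/(36 + W**2)
sqrt(B(z) + 5365) = sqrt((-82 - 143)/(36 + (-143)**2) + 5365) = sqrt(-225/(36 + 20449) + 5365) = sqrt(-225/20485 + 5365) = sqrt((1/20485)*(-225) + 5365) = sqrt(-45/4097 + 5365) = sqrt(21980360/4097) = 2*sqrt(22513383730)/4097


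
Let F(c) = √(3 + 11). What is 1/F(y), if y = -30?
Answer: √14/14 ≈ 0.26726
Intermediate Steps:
F(c) = √14
1/F(y) = 1/(√14) = √14/14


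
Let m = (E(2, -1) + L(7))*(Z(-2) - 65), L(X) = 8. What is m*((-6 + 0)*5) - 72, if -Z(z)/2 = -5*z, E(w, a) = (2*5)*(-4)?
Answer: -81672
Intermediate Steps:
E(w, a) = -40 (E(w, a) = 10*(-4) = -40)
Z(z) = 10*z (Z(z) = -(-10)*z = 10*z)
m = 2720 (m = (-40 + 8)*(10*(-2) - 65) = -32*(-20 - 65) = -32*(-85) = 2720)
m*((-6 + 0)*5) - 72 = 2720*((-6 + 0)*5) - 72 = 2720*(-6*5) - 72 = 2720*(-30) - 72 = -81600 - 72 = -81672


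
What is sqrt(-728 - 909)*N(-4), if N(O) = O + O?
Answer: -8*I*sqrt(1637) ≈ -323.68*I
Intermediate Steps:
N(O) = 2*O
sqrt(-728 - 909)*N(-4) = sqrt(-728 - 909)*(2*(-4)) = sqrt(-1637)*(-8) = (I*sqrt(1637))*(-8) = -8*I*sqrt(1637)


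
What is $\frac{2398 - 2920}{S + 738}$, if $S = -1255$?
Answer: $\frac{522}{517} \approx 1.0097$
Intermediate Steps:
$\frac{2398 - 2920}{S + 738} = \frac{2398 - 2920}{-1255 + 738} = - \frac{522}{-517} = \left(-522\right) \left(- \frac{1}{517}\right) = \frac{522}{517}$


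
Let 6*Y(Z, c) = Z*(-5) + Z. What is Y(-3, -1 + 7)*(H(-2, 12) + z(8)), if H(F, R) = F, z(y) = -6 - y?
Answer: -32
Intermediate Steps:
Y(Z, c) = -2*Z/3 (Y(Z, c) = (Z*(-5) + Z)/6 = (-5*Z + Z)/6 = (-4*Z)/6 = -2*Z/3)
Y(-3, -1 + 7)*(H(-2, 12) + z(8)) = (-2/3*(-3))*(-2 + (-6 - 1*8)) = 2*(-2 + (-6 - 8)) = 2*(-2 - 14) = 2*(-16) = -32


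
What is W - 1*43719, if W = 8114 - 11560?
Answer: -47165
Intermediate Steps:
W = -3446
W - 1*43719 = -3446 - 1*43719 = -3446 - 43719 = -47165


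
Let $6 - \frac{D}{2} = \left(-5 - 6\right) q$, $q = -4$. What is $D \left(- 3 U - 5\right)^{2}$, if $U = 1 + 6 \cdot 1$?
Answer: $-51376$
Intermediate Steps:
$U = 7$ ($U = 1 + 6 = 7$)
$D = -76$ ($D = 12 - 2 \left(-5 - 6\right) \left(-4\right) = 12 - 2 \left(\left(-11\right) \left(-4\right)\right) = 12 - 88 = -76$)
$D \left(- 3 U - 5\right)^{2} = - 76 \left(\left(-3\right) 7 - 5\right)^{2} = - 76 \left(-21 - 5\right)^{2} = - 76 \left(-26\right)^{2} = \left(-76\right) 676 = -51376$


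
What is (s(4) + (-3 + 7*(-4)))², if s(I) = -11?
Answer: 1764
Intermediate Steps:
(s(4) + (-3 + 7*(-4)))² = (-11 + (-3 + 7*(-4)))² = (-11 + (-3 - 28))² = (-11 - 31)² = (-42)² = 1764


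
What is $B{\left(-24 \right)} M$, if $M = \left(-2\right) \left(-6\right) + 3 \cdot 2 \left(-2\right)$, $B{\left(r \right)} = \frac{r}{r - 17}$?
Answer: $0$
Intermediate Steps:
$B{\left(r \right)} = \frac{r}{-17 + r}$
$M = 0$ ($M = 12 + 6 \left(-2\right) = 12 - 12 = 0$)
$B{\left(-24 \right)} M = - \frac{24}{-17 - 24} \cdot 0 = - \frac{24}{-41} \cdot 0 = \left(-24\right) \left(- \frac{1}{41}\right) 0 = \frac{24}{41} \cdot 0 = 0$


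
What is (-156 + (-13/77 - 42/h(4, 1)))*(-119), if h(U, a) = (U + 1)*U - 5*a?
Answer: 1040451/55 ≈ 18917.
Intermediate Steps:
h(U, a) = -5*a + U*(1 + U) (h(U, a) = (1 + U)*U - 5*a = U*(1 + U) - 5*a = -5*a + U*(1 + U))
(-156 + (-13/77 - 42/h(4, 1)))*(-119) = (-156 + (-13/77 - 42/(4 + 4**2 - 5*1)))*(-119) = (-156 + (-13*1/77 - 42/(4 + 16 - 5)))*(-119) = (-156 + (-13/77 - 42/15))*(-119) = (-156 + (-13/77 - 42*1/15))*(-119) = (-156 + (-13/77 - 14/5))*(-119) = (-156 - 1143/385)*(-119) = -61203/385*(-119) = 1040451/55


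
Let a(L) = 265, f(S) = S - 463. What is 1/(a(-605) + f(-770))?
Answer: -1/968 ≈ -0.0010331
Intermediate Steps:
f(S) = -463 + S
1/(a(-605) + f(-770)) = 1/(265 + (-463 - 770)) = 1/(265 - 1233) = 1/(-968) = -1/968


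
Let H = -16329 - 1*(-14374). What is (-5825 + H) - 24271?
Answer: -32051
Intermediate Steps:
H = -1955 (H = -16329 + 14374 = -1955)
(-5825 + H) - 24271 = (-5825 - 1955) - 24271 = -7780 - 24271 = -32051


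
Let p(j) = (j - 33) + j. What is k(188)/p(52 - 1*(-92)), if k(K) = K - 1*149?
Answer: 13/85 ≈ 0.15294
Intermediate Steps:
k(K) = -149 + K (k(K) = K - 149 = -149 + K)
p(j) = -33 + 2*j (p(j) = (-33 + j) + j = -33 + 2*j)
k(188)/p(52 - 1*(-92)) = (-149 + 188)/(-33 + 2*(52 - 1*(-92))) = 39/(-33 + 2*(52 + 92)) = 39/(-33 + 2*144) = 39/(-33 + 288) = 39/255 = 39*(1/255) = 13/85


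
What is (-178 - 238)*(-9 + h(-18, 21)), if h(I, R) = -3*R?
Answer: 29952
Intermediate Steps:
(-178 - 238)*(-9 + h(-18, 21)) = (-178 - 238)*(-9 - 3*21) = -416*(-9 - 63) = -416*(-72) = 29952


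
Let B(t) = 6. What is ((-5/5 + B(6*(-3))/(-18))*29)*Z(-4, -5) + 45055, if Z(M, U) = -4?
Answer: 135629/3 ≈ 45210.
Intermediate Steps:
((-5/5 + B(6*(-3))/(-18))*29)*Z(-4, -5) + 45055 = ((-5/5 + 6/(-18))*29)*(-4) + 45055 = ((-5*1/5 + 6*(-1/18))*29)*(-4) + 45055 = ((-1 - 1/3)*29)*(-4) + 45055 = -4/3*29*(-4) + 45055 = -116/3*(-4) + 45055 = 464/3 + 45055 = 135629/3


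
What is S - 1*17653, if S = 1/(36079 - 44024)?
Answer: -140253086/7945 ≈ -17653.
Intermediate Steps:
S = -1/7945 (S = 1/(-7945) = -1/7945 ≈ -0.00012587)
S - 1*17653 = -1/7945 - 1*17653 = -1/7945 - 17653 = -140253086/7945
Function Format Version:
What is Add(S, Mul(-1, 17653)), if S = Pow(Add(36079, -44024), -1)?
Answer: Rational(-140253086, 7945) ≈ -17653.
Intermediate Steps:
S = Rational(-1, 7945) (S = Pow(-7945, -1) = Rational(-1, 7945) ≈ -0.00012587)
Add(S, Mul(-1, 17653)) = Add(Rational(-1, 7945), Mul(-1, 17653)) = Add(Rational(-1, 7945), -17653) = Rational(-140253086, 7945)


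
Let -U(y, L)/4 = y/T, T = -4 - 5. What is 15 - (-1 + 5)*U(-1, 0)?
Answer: 151/9 ≈ 16.778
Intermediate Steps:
T = -9
U(y, L) = 4*y/9 (U(y, L) = -4*y/(-9) = -4*y*(-1)/9 = -(-4)*y/9 = 4*y/9)
15 - (-1 + 5)*U(-1, 0) = 15 - (-1 + 5)*(4/9)*(-1) = 15 - 4*(-4)/9 = 15 - 1*(-16/9) = 15 + 16/9 = 151/9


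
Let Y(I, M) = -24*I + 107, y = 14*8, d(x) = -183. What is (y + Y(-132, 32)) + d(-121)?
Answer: 3204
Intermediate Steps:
y = 112
Y(I, M) = 107 - 24*I
(y + Y(-132, 32)) + d(-121) = (112 + (107 - 24*(-132))) - 183 = (112 + (107 + 3168)) - 183 = (112 + 3275) - 183 = 3387 - 183 = 3204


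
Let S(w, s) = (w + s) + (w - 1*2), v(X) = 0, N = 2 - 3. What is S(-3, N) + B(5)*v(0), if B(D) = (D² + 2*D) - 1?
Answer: -9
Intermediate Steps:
N = -1
S(w, s) = -2 + s + 2*w (S(w, s) = (s + w) + (w - 2) = (s + w) + (-2 + w) = -2 + s + 2*w)
B(D) = -1 + D² + 2*D
S(-3, N) + B(5)*v(0) = (-2 - 1 + 2*(-3)) + (-1 + 5² + 2*5)*0 = (-2 - 1 - 6) + (-1 + 25 + 10)*0 = -9 + 34*0 = -9 + 0 = -9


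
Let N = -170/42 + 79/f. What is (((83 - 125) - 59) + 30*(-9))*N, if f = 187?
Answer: 754508/561 ≈ 1344.9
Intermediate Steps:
N = -14236/3927 (N = -170/42 + 79/187 = -170*1/42 + 79*(1/187) = -85/21 + 79/187 = -14236/3927 ≈ -3.6252)
(((83 - 125) - 59) + 30*(-9))*N = (((83 - 125) - 59) + 30*(-9))*(-14236/3927) = ((-42 - 59) - 270)*(-14236/3927) = (-101 - 270)*(-14236/3927) = -371*(-14236/3927) = 754508/561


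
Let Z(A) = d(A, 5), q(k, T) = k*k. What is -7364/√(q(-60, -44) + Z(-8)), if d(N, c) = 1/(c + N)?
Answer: -7364*√32397/10799 ≈ -122.74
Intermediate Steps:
d(N, c) = 1/(N + c)
q(k, T) = k²
Z(A) = 1/(5 + A) (Z(A) = 1/(A + 5) = 1/(5 + A))
-7364/√(q(-60, -44) + Z(-8)) = -7364/√((-60)² + 1/(5 - 8)) = -7364/√(3600 + 1/(-3)) = -7364/√(3600 - ⅓) = -7364*√32397/10799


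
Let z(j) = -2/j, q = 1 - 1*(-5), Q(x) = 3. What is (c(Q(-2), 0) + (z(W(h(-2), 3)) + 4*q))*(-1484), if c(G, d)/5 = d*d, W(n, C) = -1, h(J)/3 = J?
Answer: -38584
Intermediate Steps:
h(J) = 3*J
c(G, d) = 5*d**2 (c(G, d) = 5*(d*d) = 5*d**2)
q = 6 (q = 1 + 5 = 6)
(c(Q(-2), 0) + (z(W(h(-2), 3)) + 4*q))*(-1484) = (5*0**2 + (-2/(-1) + 4*6))*(-1484) = (5*0 + (-2*(-1) + 24))*(-1484) = (0 + (2 + 24))*(-1484) = (0 + 26)*(-1484) = 26*(-1484) = -38584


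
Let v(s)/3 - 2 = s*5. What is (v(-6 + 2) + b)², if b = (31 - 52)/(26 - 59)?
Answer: 344569/121 ≈ 2847.7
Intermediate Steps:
v(s) = 6 + 15*s (v(s) = 6 + 3*(s*5) = 6 + 3*(5*s) = 6 + 15*s)
b = 7/11 (b = -21/(-33) = -21*(-1/33) = 7/11 ≈ 0.63636)
(v(-6 + 2) + b)² = ((6 + 15*(-6 + 2)) + 7/11)² = ((6 + 15*(-4)) + 7/11)² = ((6 - 60) + 7/11)² = (-54 + 7/11)² = (-587/11)² = 344569/121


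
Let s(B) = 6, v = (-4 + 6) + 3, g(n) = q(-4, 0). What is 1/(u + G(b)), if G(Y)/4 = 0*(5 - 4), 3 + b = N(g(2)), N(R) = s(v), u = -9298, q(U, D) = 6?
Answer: -1/9298 ≈ -0.00010755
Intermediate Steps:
g(n) = 6
v = 5 (v = 2 + 3 = 5)
N(R) = 6
b = 3 (b = -3 + 6 = 3)
G(Y) = 0 (G(Y) = 4*(0*(5 - 4)) = 4*(0*1) = 4*0 = 0)
1/(u + G(b)) = 1/(-9298 + 0) = 1/(-9298) = -1/9298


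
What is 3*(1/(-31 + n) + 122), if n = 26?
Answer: 1827/5 ≈ 365.40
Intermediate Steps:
3*(1/(-31 + n) + 122) = 3*(1/(-31 + 26) + 122) = 3*(1/(-5) + 122) = 3*(-⅕ + 122) = 3*(609/5) = 1827/5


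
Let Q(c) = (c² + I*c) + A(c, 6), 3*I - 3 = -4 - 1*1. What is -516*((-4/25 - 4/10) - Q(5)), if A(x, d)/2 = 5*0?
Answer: 286724/25 ≈ 11469.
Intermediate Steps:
I = -⅔ (I = 1 + (-4 - 1*1)/3 = 1 + (-4 - 1)/3 = 1 + (⅓)*(-5) = 1 - 5/3 = -⅔ ≈ -0.66667)
A(x, d) = 0 (A(x, d) = 2*(5*0) = 2*0 = 0)
Q(c) = c² - 2*c/3 (Q(c) = (c² - 2*c/3) + 0 = c² - 2*c/3)
-516*((-4/25 - 4/10) - Q(5)) = -516*((-4/25 - 4/10) - 5*(-2 + 3*5)/3) = -516*((-4*1/25 - 4*⅒) - 5*(-2 + 15)/3) = -516*((-4/25 - ⅖) - 5*13/3) = -516*(-14/25 - 1*65/3) = -516*(-14/25 - 65/3) = -516*(-1667/75) = 286724/25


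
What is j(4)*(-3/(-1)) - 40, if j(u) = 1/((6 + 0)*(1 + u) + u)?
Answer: -1357/34 ≈ -39.912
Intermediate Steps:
j(u) = 1/(6 + 7*u) (j(u) = 1/(6*(1 + u) + u) = 1/((6 + 6*u) + u) = 1/(6 + 7*u))
j(4)*(-3/(-1)) - 40 = (-3/(-1))/(6 + 7*4) - 40 = (-3*(-1))/(6 + 28) - 40 = 3/34 - 40 = -1357/34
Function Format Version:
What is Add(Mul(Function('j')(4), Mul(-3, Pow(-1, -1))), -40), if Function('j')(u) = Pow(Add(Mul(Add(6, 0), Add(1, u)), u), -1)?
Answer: Rational(-1357, 34) ≈ -39.912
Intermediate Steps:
Function('j')(u) = Pow(Add(6, Mul(7, u)), -1) (Function('j')(u) = Pow(Add(Mul(6, Add(1, u)), u), -1) = Pow(Add(Add(6, Mul(6, u)), u), -1) = Pow(Add(6, Mul(7, u)), -1))
Add(Mul(Function('j')(4), Mul(-3, Pow(-1, -1))), -40) = Add(Mul(Pow(Add(6, Mul(7, 4)), -1), Mul(-3, Pow(-1, -1))), -40) = Add(Mul(Pow(Add(6, 28), -1), Mul(-3, -1)), -40) = Add(Mul(Pow(34, -1), 3), -40) = Add(Mul(Rational(1, 34), 3), -40) = Add(Rational(3, 34), -40) = Rational(-1357, 34)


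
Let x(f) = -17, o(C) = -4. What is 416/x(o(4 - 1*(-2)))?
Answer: -416/17 ≈ -24.471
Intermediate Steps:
416/x(o(4 - 1*(-2))) = 416/(-17) = 416*(-1/17) = -416/17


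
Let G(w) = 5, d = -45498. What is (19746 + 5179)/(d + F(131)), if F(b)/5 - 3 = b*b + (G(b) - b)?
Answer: 24925/39692 ≈ 0.62796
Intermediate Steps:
F(b) = 40 - 5*b + 5*b² (F(b) = 15 + 5*(b*b + (5 - b)) = 15 + 5*(b² + (5 - b)) = 15 + 5*(5 + b² - b) = 15 + (25 - 5*b + 5*b²) = 40 - 5*b + 5*b²)
(19746 + 5179)/(d + F(131)) = (19746 + 5179)/(-45498 + (40 - 5*131 + 5*131²)) = 24925/(-45498 + (40 - 655 + 5*17161)) = 24925/(-45498 + (40 - 655 + 85805)) = 24925/(-45498 + 85190) = 24925/39692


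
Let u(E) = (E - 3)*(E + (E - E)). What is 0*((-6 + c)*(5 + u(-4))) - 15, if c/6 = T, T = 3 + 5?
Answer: -15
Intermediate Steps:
T = 8
u(E) = E*(-3 + E) (u(E) = (-3 + E)*(E + 0) = (-3 + E)*E = E*(-3 + E))
c = 48 (c = 6*8 = 48)
0*((-6 + c)*(5 + u(-4))) - 15 = 0*((-6 + 48)*(5 - 4*(-3 - 4))) - 15 = 0*(42*(5 - 4*(-7))) - 15 = 0*(42*(5 + 28)) - 15 = 0*(42*33) - 15 = 0*1386 - 15 = 0 - 15 = -15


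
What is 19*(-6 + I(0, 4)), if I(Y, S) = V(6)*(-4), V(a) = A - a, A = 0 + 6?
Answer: -114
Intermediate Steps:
A = 6
V(a) = 6 - a
I(Y, S) = 0 (I(Y, S) = (6 - 1*6)*(-4) = (6 - 6)*(-4) = 0*(-4) = 0)
19*(-6 + I(0, 4)) = 19*(-6 + 0) = 19*(-6) = -114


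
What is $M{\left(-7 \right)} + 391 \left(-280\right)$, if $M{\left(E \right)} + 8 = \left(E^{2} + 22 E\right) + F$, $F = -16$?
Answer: $-109609$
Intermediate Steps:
$M{\left(E \right)} = -24 + E^{2} + 22 E$ ($M{\left(E \right)} = -8 - \left(16 - E^{2} - 22 E\right) = -8 + \left(-16 + E^{2} + 22 E\right) = -24 + E^{2} + 22 E$)
$M{\left(-7 \right)} + 391 \left(-280\right) = \left(-24 + \left(-7\right)^{2} + 22 \left(-7\right)\right) + 391 \left(-280\right) = \left(-24 + 49 - 154\right) - 109480 = -129 - 109480 = -109609$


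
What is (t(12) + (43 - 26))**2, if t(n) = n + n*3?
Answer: 4225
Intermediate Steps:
t(n) = 4*n (t(n) = n + 3*n = 4*n)
(t(12) + (43 - 26))**2 = (4*12 + (43 - 26))**2 = (48 + 17)**2 = 65**2 = 4225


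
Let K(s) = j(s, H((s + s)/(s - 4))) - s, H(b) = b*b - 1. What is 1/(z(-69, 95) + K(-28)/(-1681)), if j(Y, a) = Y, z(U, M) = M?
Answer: 1/95 ≈ 0.010526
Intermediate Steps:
H(b) = -1 + b**2 (H(b) = b**2 - 1 = -1 + b**2)
K(s) = 0 (K(s) = s - s = 0)
1/(z(-69, 95) + K(-28)/(-1681)) = 1/(95 + 0/(-1681)) = 1/(95 + 0*(-1/1681)) = 1/(95 + 0) = 1/95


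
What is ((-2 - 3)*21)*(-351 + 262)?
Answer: 9345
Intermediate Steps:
((-2 - 3)*21)*(-351 + 262) = -5*21*(-89) = -105*(-89) = 9345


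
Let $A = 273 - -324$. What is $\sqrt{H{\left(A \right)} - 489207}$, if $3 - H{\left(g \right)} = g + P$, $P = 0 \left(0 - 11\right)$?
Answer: $i \sqrt{489801} \approx 699.86 i$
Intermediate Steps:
$A = 597$ ($A = 273 + 324 = 597$)
$P = 0$ ($P = 0 \left(-11\right) = 0$)
$H{\left(g \right)} = 3 - g$ ($H{\left(g \right)} = 3 - \left(g + 0\right) = 3 - g$)
$\sqrt{H{\left(A \right)} - 489207} = \sqrt{\left(3 - 597\right) - 489207} = \sqrt{-594 - 489207} = \sqrt{-489801} = i \sqrt{489801}$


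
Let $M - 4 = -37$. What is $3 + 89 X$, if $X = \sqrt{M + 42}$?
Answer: $270$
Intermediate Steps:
$M = -33$ ($M = 4 - 37 = -33$)
$X = 3$ ($X = \sqrt{-33 + 42} = \sqrt{9} = 3$)
$3 + 89 X = 3 + 89 \cdot 3 = 3 + 267 = 270$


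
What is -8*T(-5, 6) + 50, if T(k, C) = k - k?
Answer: 50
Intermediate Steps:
T(k, C) = 0
-8*T(-5, 6) + 50 = -8*0 + 50 = -4*0 + 50 = 0 + 50 = 50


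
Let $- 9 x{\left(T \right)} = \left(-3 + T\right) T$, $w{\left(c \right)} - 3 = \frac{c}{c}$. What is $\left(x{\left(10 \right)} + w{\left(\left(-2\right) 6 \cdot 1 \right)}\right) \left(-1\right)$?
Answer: $\frac{34}{9} \approx 3.7778$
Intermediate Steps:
$w{\left(c \right)} = 4$ ($w{\left(c \right)} = 3 + \frac{c}{c} = 3 + 1 = 4$)
$x{\left(T \right)} = - \frac{T \left(-3 + T\right)}{9}$ ($x{\left(T \right)} = - \frac{\left(-3 + T\right) T}{9} = - \frac{T \left(-3 + T\right)}{9}$)
$\left(x{\left(10 \right)} + w{\left(\left(-2\right) 6 \cdot 1 \right)}\right) \left(-1\right) = \left(\frac{1}{9} \cdot 10 \left(3 - 10\right) + 4\right) \left(-1\right) = \left(\frac{1}{9} \cdot 10 \left(-7\right) + 4\right) \left(-1\right) = \left(- \frac{70}{9} + 4\right) \left(-1\right) = \left(- \frac{34}{9}\right) \left(-1\right) = \frac{34}{9}$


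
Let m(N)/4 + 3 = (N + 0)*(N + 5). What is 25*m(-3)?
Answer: -900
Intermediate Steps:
m(N) = -12 + 4*N*(5 + N) (m(N) = -12 + 4*((N + 0)*(N + 5)) = -12 + 4*(N*(5 + N)) = -12 + 4*N*(5 + N))
25*m(-3) = 25*(-12 + 4*(-3)² + 20*(-3)) = 25*(-12 + 4*9 - 60) = 25*(-12 + 36 - 60) = 25*(-36) = -900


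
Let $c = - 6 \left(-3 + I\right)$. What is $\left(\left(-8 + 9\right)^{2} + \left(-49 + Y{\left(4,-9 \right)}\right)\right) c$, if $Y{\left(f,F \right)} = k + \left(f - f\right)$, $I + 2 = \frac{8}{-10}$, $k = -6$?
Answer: $- \frac{9396}{5} \approx -1879.2$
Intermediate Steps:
$I = - \frac{14}{5}$ ($I = -2 + \frac{8}{-10} = -2 + 8 \left(- \frac{1}{10}\right) = -2 - \frac{4}{5} = - \frac{14}{5} \approx -2.8$)
$Y{\left(f,F \right)} = -6$ ($Y{\left(f,F \right)} = -6 + \left(f - f\right) = -6 + 0 = -6$)
$c = \frac{174}{5}$ ($c = - 6 \left(-3 - \frac{14}{5}\right) = \left(-6\right) \left(- \frac{29}{5}\right) = \frac{174}{5} \approx 34.8$)
$\left(\left(-8 + 9\right)^{2} + \left(-49 + Y{\left(4,-9 \right)}\right)\right) c = \left(\left(-8 + 9\right)^{2} - 55\right) \frac{174}{5} = \left(1^{2} - 55\right) \frac{174}{5} = \left(1 - 55\right) \frac{174}{5} = \left(-54\right) \frac{174}{5} = - \frac{9396}{5}$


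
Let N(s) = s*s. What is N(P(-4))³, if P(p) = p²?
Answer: 16777216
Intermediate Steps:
N(s) = s²
N(P(-4))³ = (((-4)²)²)³ = (16²)³ = 256³ = 16777216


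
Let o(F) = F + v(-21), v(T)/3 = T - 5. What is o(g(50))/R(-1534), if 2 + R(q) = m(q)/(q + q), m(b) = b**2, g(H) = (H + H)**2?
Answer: -9922/769 ≈ -12.902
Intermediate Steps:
v(T) = -15 + 3*T (v(T) = 3*(T - 5) = 3*(-5 + T) = -15 + 3*T)
g(H) = 4*H**2 (g(H) = (2*H)**2 = 4*H**2)
o(F) = -78 + F (o(F) = F + (-15 + 3*(-21)) = F + (-15 - 63) = F - 78 = -78 + F)
R(q) = -2 + q/2 (R(q) = -2 + q**2/(q + q) = -2 + q**2/((2*q)) = -2 + q**2*(1/(2*q)) = -2 + q/2)
o(g(50))/R(-1534) = (-78 + 4*50**2)/(-2 + (1/2)*(-1534)) = (-78 + 4*2500)/(-2 - 767) = (-78 + 10000)/(-769) = 9922*(-1/769) = -9922/769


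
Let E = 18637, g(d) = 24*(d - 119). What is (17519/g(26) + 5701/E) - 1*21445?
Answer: -892378254851/41597784 ≈ -21453.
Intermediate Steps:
g(d) = -2856 + 24*d (g(d) = 24*(-119 + d) = -2856 + 24*d)
(17519/g(26) + 5701/E) - 1*21445 = (17519/(-2856 + 24*26) + 5701/18637) - 1*21445 = (17519/(-2856 + 624) + 5701*(1/18637)) - 21445 = (17519/(-2232) + 5701/18637) - 21445 = (17519*(-1/2232) + 5701/18637) - 21445 = (-17519/2232 + 5701/18637) - 21445 = -313776971/41597784 - 21445 = -892378254851/41597784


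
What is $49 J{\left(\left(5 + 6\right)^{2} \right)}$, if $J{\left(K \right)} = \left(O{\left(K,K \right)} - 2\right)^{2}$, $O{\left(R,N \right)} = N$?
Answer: $693889$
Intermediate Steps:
$J{\left(K \right)} = \left(-2 + K\right)^{2}$ ($J{\left(K \right)} = \left(K - 2\right)^{2} = \left(-2 + K\right)^{2}$)
$49 J{\left(\left(5 + 6\right)^{2} \right)} = 49 \left(-2 + \left(5 + 6\right)^{2}\right)^{2} = 49 \left(-2 + 11^{2}\right)^{2} = 49 \left(-2 + 121\right)^{2} = 49 \cdot 119^{2} = 49 \cdot 14161 = 693889$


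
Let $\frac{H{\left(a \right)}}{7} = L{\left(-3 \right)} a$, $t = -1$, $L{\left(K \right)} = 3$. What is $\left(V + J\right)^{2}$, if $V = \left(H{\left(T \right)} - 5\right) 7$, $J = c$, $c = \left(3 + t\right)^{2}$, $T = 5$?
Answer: $495616$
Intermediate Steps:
$H{\left(a \right)} = 21 a$ ($H{\left(a \right)} = 7 \cdot 3 a = 21 a$)
$c = 4$ ($c = \left(3 - 1\right)^{2} = 2^{2} = 4$)
$J = 4$
$V = 700$ ($V = \left(21 \cdot 5 - 5\right) 7 = \left(105 - 5\right) 7 = 100 \cdot 7 = 700$)
$\left(V + J\right)^{2} = \left(700 + 4\right)^{2} = 704^{2} = 495616$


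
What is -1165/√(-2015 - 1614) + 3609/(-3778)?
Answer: -3609/3778 + 1165*I*√3629/3629 ≈ -0.95527 + 19.339*I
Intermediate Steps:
-1165/√(-2015 - 1614) + 3609/(-3778) = -1165*(-I*√3629/3629) + 3609*(-1/3778) = -1165*(-I*√3629/3629) - 3609/3778 = -(-1165)*I*√3629/3629 - 3609/3778 = 1165*I*√3629/3629 - 3609/3778 = -3609/3778 + 1165*I*√3629/3629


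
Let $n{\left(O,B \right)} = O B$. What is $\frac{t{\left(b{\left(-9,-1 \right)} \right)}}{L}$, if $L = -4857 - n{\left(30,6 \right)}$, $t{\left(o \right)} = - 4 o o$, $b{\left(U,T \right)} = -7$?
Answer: $\frac{196}{5037} \approx 0.038912$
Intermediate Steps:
$t{\left(o \right)} = - 4 o^{2}$
$n{\left(O,B \right)} = B O$
$L = -5037$ ($L = -4857 - 6 \cdot 30 = -4857 - 180 = -5037$)
$\frac{t{\left(b{\left(-9,-1 \right)} \right)}}{L} = \frac{\left(-4\right) \left(-7\right)^{2}}{-5037} = \left(-4\right) 49 \left(- \frac{1}{5037}\right) = \left(-196\right) \left(- \frac{1}{5037}\right) = \frac{196}{5037}$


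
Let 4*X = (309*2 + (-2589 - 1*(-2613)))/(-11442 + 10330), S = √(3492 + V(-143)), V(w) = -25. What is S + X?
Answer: -321/2224 + √3467 ≈ 58.737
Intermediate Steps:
S = √3467 (S = √(3492 - 25) = √3467 ≈ 58.881)
X = -321/2224 (X = ((309*2 + (-2589 - 1*(-2613)))/(-11442 + 10330))/4 = ((618 + (-2589 + 2613))/(-1112))/4 = ((618 + 24)*(-1/1112))/4 = (642*(-1/1112))/4 = (¼)*(-321/556) = -321/2224 ≈ -0.14433)
S + X = √3467 - 321/2224 = -321/2224 + √3467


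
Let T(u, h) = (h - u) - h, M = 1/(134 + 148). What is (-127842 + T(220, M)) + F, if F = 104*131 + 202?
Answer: -114236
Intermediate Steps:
M = 1/282 ≈ 0.0035461
T(u, h) = -u
F = 13826 (F = 13624 + 202 = 13826)
(-127842 + T(220, M)) + F = (-127842 - 1*220) + 13826 = (-127842 - 220) + 13826 = -128062 + 13826 = -114236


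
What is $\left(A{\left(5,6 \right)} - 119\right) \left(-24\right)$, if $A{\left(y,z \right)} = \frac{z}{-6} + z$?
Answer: $2736$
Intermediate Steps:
$A{\left(y,z \right)} = \frac{5 z}{6}$ ($A{\left(y,z \right)} = z \left(- \frac{1}{6}\right) + z = - \frac{z}{6} + z = \frac{5 z}{6}$)
$\left(A{\left(5,6 \right)} - 119\right) \left(-24\right) = \left(\frac{5}{6} \cdot 6 - 119\right) \left(-24\right) = \left(5 - 119\right) \left(-24\right) = \left(-114\right) \left(-24\right) = 2736$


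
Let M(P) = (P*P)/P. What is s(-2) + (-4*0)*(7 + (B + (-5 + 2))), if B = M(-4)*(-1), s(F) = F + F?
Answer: -4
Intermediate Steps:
M(P) = P (M(P) = P²/P = P)
s(F) = 2*F
B = 4 (B = -4*(-1) = 4)
s(-2) + (-4*0)*(7 + (B + (-5 + 2))) = 2*(-2) + (-4*0)*(7 + (4 + (-5 + 2))) = -4 + 0*(7 + (4 - 3)) = -4 + 0*(7 + 1) = -4 + 0*8 = -4 + 0 = -4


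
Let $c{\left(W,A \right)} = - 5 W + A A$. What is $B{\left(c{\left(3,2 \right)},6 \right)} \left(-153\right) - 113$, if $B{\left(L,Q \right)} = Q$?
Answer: $-1031$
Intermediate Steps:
$c{\left(W,A \right)} = A^{2} - 5 W$ ($c{\left(W,A \right)} = - 5 W + A^{2} = A^{2} - 5 W$)
$B{\left(c{\left(3,2 \right)},6 \right)} \left(-153\right) - 113 = 6 \left(-153\right) - 113 = -918 - 113 = -1031$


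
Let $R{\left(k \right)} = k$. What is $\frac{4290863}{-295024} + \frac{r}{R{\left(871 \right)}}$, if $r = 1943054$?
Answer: $\frac{569510221623}{256965904} \approx 2216.3$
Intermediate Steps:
$\frac{4290863}{-295024} + \frac{r}{R{\left(871 \right)}} = \frac{4290863}{-295024} + \frac{1943054}{871} = 4290863 \left(- \frac{1}{295024}\right) + 1943054 \cdot \frac{1}{871} = - \frac{4290863}{295024} + \frac{1943054}{871} = \frac{569510221623}{256965904}$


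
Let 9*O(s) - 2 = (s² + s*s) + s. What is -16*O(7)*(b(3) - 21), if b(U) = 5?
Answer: 27392/9 ≈ 3043.6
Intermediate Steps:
O(s) = 2/9 + s/9 + 2*s²/9 (O(s) = 2/9 + ((s² + s*s) + s)/9 = 2/9 + ((s² + s²) + s)/9 = 2/9 + (2*s² + s)/9 = 2/9 + (s + 2*s²)/9 = 2/9 + (s/9 + 2*s²/9) = 2/9 + s/9 + 2*s²/9)
-16*O(7)*(b(3) - 21) = -16*(2/9 + (⅑)*7 + (2/9)*7²)*(5 - 21) = -16*(2/9 + 7/9 + (2/9)*49)*(-16) = -16*(2/9 + 7/9 + 98/9)*(-16) = -1712*(-16)/9 = -16*(-1712/9) = 27392/9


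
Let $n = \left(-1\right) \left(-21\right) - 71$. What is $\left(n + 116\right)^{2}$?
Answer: $4356$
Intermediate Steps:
$n = -50$ ($n = 21 - 71 = -50$)
$\left(n + 116\right)^{2} = \left(-50 + 116\right)^{2} = 66^{2} = 4356$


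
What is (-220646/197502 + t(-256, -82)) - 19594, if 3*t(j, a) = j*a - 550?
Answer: -1262148103/98751 ≈ -12781.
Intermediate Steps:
t(j, a) = -550/3 + a*j/3 (t(j, a) = (j*a - 550)/3 = (a*j - 550)/3 = (-550 + a*j)/3 = -550/3 + a*j/3)
(-220646/197502 + t(-256, -82)) - 19594 = (-220646/197502 + (-550/3 + (1/3)*(-82)*(-256))) - 19594 = (-220646*1/197502 + (-550/3 + 20992/3)) - 19594 = (-110323/98751 + 6814) - 19594 = 672778991/98751 - 19594 = -1262148103/98751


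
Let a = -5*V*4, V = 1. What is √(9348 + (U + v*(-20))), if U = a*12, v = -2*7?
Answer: 2*√2347 ≈ 96.892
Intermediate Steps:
a = -20 (a = -5*1*4 = -5*4 = -20)
v = -14
U = -240 (U = -20*12 = -240)
√(9348 + (U + v*(-20))) = √(9348 + (-240 - 14*(-20))) = √(9348 + (-240 + 280)) = √(9348 + 40) = √9388 = 2*√2347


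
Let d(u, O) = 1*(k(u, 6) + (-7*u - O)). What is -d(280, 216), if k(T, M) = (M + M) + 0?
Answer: 2164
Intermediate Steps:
k(T, M) = 2*M (k(T, M) = 2*M + 0 = 2*M)
d(u, O) = 12 - O - 7*u (d(u, O) = 1*(2*6 + (-7*u - O)) = 1*(12 + (-O - 7*u)) = 1*(12 - O - 7*u) = 12 - O - 7*u)
-d(280, 216) = -(12 - 1*216 - 7*280) = -(12 - 216 - 1960) = -1*(-2164) = 2164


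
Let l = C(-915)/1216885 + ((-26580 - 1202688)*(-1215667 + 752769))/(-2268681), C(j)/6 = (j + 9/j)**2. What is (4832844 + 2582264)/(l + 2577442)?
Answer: 317386814745897631910750/99586025879418630523079 ≈ 3.1871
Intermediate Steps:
C(j) = 6*(j + 9/j)**2
l = -21471020890218122688592/85605446271557375 (l = (6*(9 + (-915)**2)**2/(-915)**2)/1216885 + ((-26580 - 1202688)*(-1215667 + 752769))/(-2268681) = (6*(1/837225)*(9 + 837225)**2)*(1/1216885) - 1229268*(-462898)*(-1/2268681) = (6*(1/837225)*837234**2)*(1/1216885) + 569025698664*(-1/2268681) = (6*(1/837225)*700960770756)*(1/1216885) - 189675232888/756227 = (467307180504/93025)*(1/1216885) - 189675232888/756227 = 467307180504/113200727125 - 189675232888/756227 = -21471020890218122688592/85605446271557375 ≈ -2.5081e+5)
(4832844 + 2582264)/(l + 2577442) = (4832844 + 2582264)/(-21471020890218122688592/85605446271557375 + 2577442) = 7415108/(199172051758837261046158/85605446271557375) = 7415108*(85605446271557375/199172051758837261046158) = 317386814745897631910750/99586025879418630523079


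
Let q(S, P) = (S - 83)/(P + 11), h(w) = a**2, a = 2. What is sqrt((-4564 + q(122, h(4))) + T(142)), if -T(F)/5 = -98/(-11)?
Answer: I*sqrt(13932985)/55 ≈ 67.867*I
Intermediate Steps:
h(w) = 4 (h(w) = 2**2 = 4)
q(S, P) = (-83 + S)/(11 + P)
T(F) = -490/11 (T(F) = -(-490)/(-11) = -(-490)*(-1)/11 = -5*98/11 = -490/11)
sqrt((-4564 + q(122, h(4))) + T(142)) = sqrt((-4564 + (-83 + 122)/(11 + 4)) - 490/11) = sqrt((-4564 + 39/15) - 490/11) = sqrt((-4564 + (1/15)*39) - 490/11) = sqrt((-4564 + 13/5) - 490/11) = sqrt(-22807/5 - 490/11) = sqrt(-253327/55) = I*sqrt(13932985)/55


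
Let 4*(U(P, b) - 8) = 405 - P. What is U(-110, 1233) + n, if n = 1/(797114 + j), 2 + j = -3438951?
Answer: 1445085929/10567356 ≈ 136.75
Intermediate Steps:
j = -3438953 (j = -2 - 3438951 = -3438953)
U(P, b) = 437/4 - P/4 (U(P, b) = 8 + (405 - P)/4 = 8 + (405/4 - P/4) = 437/4 - P/4)
n = -1/2641839 (n = 1/(797114 - 3438953) = 1/(-2641839) = -1/2641839 ≈ -3.7852e-7)
U(-110, 1233) + n = (437/4 - ¼*(-110)) - 1/2641839 = (437/4 + 55/2) - 1/2641839 = 547/4 - 1/2641839 = 1445085929/10567356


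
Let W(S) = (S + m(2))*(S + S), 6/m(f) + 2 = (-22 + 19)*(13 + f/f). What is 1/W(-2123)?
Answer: 1/9014837 ≈ 1.1093e-7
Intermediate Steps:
m(f) = -3/22 (m(f) = 6/(-2 + (-22 + 19)*(13 + f/f)) = 6/(-2 - 3*(13 + 1)) = 6/(-2 - 3*14) = 6/(-2 - 42) = 6/(-44) = 6*(-1/44) = -3/22)
W(S) = 2*S*(-3/22 + S) (W(S) = (S - 3/22)*(S + S) = (-3/22 + S)*(2*S) = 2*S*(-3/22 + S))
1/W(-2123) = 1/((1/11)*(-2123)*(-3 + 22*(-2123))) = 1/((1/11)*(-2123)*(-3 - 46706)) = 1/((1/11)*(-2123)*(-46709)) = 1/9014837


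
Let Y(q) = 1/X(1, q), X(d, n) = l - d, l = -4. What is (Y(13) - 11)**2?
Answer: 3136/25 ≈ 125.44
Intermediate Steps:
X(d, n) = -4 - d
Y(q) = -1/5 (Y(q) = 1/(-4 - 1*1) = 1/(-4 - 1) = 1/(-5) = -1/5)
(Y(13) - 11)**2 = (-1/5 - 11)**2 = (-56/5)**2 = 3136/25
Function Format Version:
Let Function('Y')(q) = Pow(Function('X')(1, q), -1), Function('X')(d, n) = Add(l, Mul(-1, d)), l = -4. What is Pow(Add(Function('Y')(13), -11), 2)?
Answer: Rational(3136, 25) ≈ 125.44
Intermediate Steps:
Function('X')(d, n) = Add(-4, Mul(-1, d))
Function('Y')(q) = Rational(-1, 5) (Function('Y')(q) = Pow(Add(-4, Mul(-1, 1)), -1) = Pow(Add(-4, -1), -1) = Pow(-5, -1) = Rational(-1, 5))
Pow(Add(Function('Y')(13), -11), 2) = Pow(Add(Rational(-1, 5), -11), 2) = Pow(Rational(-56, 5), 2) = Rational(3136, 25)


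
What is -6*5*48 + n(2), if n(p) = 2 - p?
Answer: -1440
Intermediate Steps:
-6*5*48 + n(2) = -6*5*48 + (2 - 1*2) = -30*48 + (2 - 2) = -1440 + 0 = -1440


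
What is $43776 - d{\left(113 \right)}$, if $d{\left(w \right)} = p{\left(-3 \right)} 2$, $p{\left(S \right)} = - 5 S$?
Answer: $43746$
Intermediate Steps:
$d{\left(w \right)} = 30$ ($d{\left(w \right)} = \left(-5\right) \left(-3\right) 2 = 15 \cdot 2 = 30$)
$43776 - d{\left(113 \right)} = 43776 - 30 = 43746$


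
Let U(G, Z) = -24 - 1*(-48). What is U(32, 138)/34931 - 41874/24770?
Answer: -731053107/432620435 ≈ -1.6898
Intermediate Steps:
U(G, Z) = 24 (U(G, Z) = -24 + 48 = 24)
U(32, 138)/34931 - 41874/24770 = 24/34931 - 41874/24770 = 24*(1/34931) - 41874*1/24770 = 24/34931 - 20937/12385 = -731053107/432620435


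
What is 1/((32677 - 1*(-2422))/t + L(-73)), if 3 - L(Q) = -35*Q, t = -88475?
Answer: -88475/225823299 ≈ -0.00039179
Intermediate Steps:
L(Q) = 3 + 35*Q (L(Q) = 3 - (-35)*Q = 3 + 35*Q)
1/((32677 - 1*(-2422))/t + L(-73)) = 1/((32677 - 1*(-2422))/(-88475) + (3 + 35*(-73))) = 1/((32677 + 2422)*(-1/88475) + (3 - 2555)) = 1/(35099*(-1/88475) - 2552) = 1/(-35099/88475 - 2552) = 1/(-225823299/88475) = -88475/225823299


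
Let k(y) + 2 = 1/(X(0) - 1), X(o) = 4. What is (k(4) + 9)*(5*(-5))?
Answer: -550/3 ≈ -183.33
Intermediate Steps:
k(y) = -5/3 (k(y) = -2 + 1/(4 - 1) = -2 + 1/3 = -2 + ⅓ = -5/3)
(k(4) + 9)*(5*(-5)) = (-5/3 + 9)*(5*(-5)) = (22/3)*(-25) = -550/3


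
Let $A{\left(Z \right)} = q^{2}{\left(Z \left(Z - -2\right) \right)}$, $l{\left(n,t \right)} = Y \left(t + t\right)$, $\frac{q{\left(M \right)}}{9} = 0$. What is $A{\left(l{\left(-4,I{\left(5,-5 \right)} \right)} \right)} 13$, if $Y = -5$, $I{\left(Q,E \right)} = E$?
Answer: $0$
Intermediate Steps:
$q{\left(M \right)} = 0$ ($q{\left(M \right)} = 9 \cdot 0 = 0$)
$l{\left(n,t \right)} = - 10 t$ ($l{\left(n,t \right)} = - 5 \left(t + t\right) = - 5 \cdot 2 t = - 10 t$)
$A{\left(Z \right)} = 0$ ($A{\left(Z \right)} = 0^{2} = 0$)
$A{\left(l{\left(-4,I{\left(5,-5 \right)} \right)} \right)} 13 = 0 \cdot 13 = 0$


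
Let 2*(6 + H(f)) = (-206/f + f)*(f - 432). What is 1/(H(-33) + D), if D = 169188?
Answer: 22/3858869 ≈ 5.7011e-6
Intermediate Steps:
H(f) = -6 + (-432 + f)*(f - 206/f)/2 (H(f) = -6 + ((-206/f + f)*(f - 432))/2 = -6 + ((f - 206/f)*(-432 + f))/2 = -6 + ((-432 + f)*(f - 206/f))/2 = -6 + (-432 + f)*(f - 206/f)/2)
1/(H(-33) + D) = 1/((-109 + (½)*(-33)² - 216*(-33) + 44496/(-33)) + 169188) = 1/((-109 + (½)*1089 + 7128 + 44496*(-1/33)) + 169188) = 1/((-109 + 1089/2 + 7128 - 14832/11) + 169188) = 1/(136733/22 + 169188) = 1/(3858869/22) = 22/3858869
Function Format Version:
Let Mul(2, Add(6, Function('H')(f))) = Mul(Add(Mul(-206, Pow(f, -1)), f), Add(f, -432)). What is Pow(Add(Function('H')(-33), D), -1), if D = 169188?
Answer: Rational(22, 3858869) ≈ 5.7011e-6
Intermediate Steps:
Function('H')(f) = Add(-6, Mul(Rational(1, 2), Add(-432, f), Add(f, Mul(-206, Pow(f, -1))))) (Function('H')(f) = Add(-6, Mul(Rational(1, 2), Mul(Add(Mul(-206, Pow(f, -1)), f), Add(f, -432)))) = Add(-6, Mul(Rational(1, 2), Mul(Add(f, Mul(-206, Pow(f, -1))), Add(-432, f)))) = Add(-6, Mul(Rational(1, 2), Mul(Add(-432, f), Add(f, Mul(-206, Pow(f, -1)))))) = Add(-6, Mul(Rational(1, 2), Add(-432, f), Add(f, Mul(-206, Pow(f, -1))))))
Pow(Add(Function('H')(-33), D), -1) = Pow(Add(Add(-109, Mul(Rational(1, 2), Pow(-33, 2)), Mul(-216, -33), Mul(44496, Pow(-33, -1))), 169188), -1) = Pow(Add(Add(-109, Mul(Rational(1, 2), 1089), 7128, Mul(44496, Rational(-1, 33))), 169188), -1) = Pow(Add(Add(-109, Rational(1089, 2), 7128, Rational(-14832, 11)), 169188), -1) = Pow(Add(Rational(136733, 22), 169188), -1) = Pow(Rational(3858869, 22), -1) = Rational(22, 3858869)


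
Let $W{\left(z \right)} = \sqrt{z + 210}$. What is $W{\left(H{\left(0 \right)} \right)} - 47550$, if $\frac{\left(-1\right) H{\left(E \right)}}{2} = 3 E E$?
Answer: $-47550 + \sqrt{210} \approx -47536.0$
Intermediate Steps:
$H{\left(E \right)} = - 6 E^{2}$ ($H{\left(E \right)} = - 2 \cdot 3 E E = - 2 \cdot 3 E^{2} = - 6 E^{2}$)
$W{\left(z \right)} = \sqrt{210 + z}$
$W{\left(H{\left(0 \right)} \right)} - 47550 = \sqrt{210 - 6 \cdot 0^{2}} - 47550 = \sqrt{210 - 0} - 47550 = \sqrt{210 + 0} - 47550 = \sqrt{210} - 47550 = -47550 + \sqrt{210}$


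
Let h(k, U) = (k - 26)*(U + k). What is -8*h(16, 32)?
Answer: 3840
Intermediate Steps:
h(k, U) = (-26 + k)*(U + k)
-8*h(16, 32) = -8*(16² - 26*32 - 26*16 + 32*16) = -8*(256 - 832 - 416 + 512) = -8*(-480) = 3840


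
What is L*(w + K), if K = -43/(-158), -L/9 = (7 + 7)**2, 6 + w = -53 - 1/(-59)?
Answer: 482721246/4661 ≈ 1.0357e+5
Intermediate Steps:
w = -3480/59 (w = -6 + (-53 - 1/(-59)) = -6 + (-53 - 1*(-1/59)) = -6 + (-53 + 1/59) = -6 - 3126/59 = -3480/59 ≈ -58.983)
L = -1764 (L = -9*(7 + 7)**2 = -9*14**2 = -9*196 = -1764)
K = 43/158 (K = -43*(-1/158) = 43/158 ≈ 0.27215)
L*(w + K) = -1764*(-3480/59 + 43/158) = -1764*(-547303/9322) = 482721246/4661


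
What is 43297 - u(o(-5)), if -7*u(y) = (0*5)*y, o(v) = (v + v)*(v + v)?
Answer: 43297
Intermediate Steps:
o(v) = 4*v**2 (o(v) = (2*v)*(2*v) = 4*v**2)
u(y) = 0 (u(y) = -0*5*y/7 = -0*y = -1/7*0 = 0)
43297 - u(o(-5)) = 43297 - 1*0 = 43297 + 0 = 43297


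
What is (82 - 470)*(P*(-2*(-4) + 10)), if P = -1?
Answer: 6984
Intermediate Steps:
(82 - 470)*(P*(-2*(-4) + 10)) = (82 - 470)*(-(-2*(-4) + 10)) = -(-388)*(8 + 10) = -(-388)*18 = -388*(-18) = 6984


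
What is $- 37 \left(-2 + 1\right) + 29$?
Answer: $66$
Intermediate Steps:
$- 37 \left(-2 + 1\right) + 29 = \left(-37\right) \left(-1\right) + 29 = 37 + 29 = 66$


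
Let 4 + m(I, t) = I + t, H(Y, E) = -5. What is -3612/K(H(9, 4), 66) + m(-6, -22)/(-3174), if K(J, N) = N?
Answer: -955198/17457 ≈ -54.717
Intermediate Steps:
m(I, t) = -4 + I + t (m(I, t) = -4 + (I + t) = -4 + I + t)
-3612/K(H(9, 4), 66) + m(-6, -22)/(-3174) = -3612/66 + (-4 - 6 - 22)/(-3174) = -3612*1/66 - 32*(-1/3174) = -602/11 + 16/1587 = -955198/17457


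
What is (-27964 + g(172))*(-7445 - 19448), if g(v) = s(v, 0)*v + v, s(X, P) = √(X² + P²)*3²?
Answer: -6413012352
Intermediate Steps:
s(X, P) = 9*√(P² + X²) (s(X, P) = √(P² + X²)*9 = 9*√(P² + X²))
g(v) = v + 9*v*√(v²) (g(v) = (9*√(0² + v²))*v + v = (9*√(0 + v²))*v + v = (9*√(v²))*v + v = 9*v*√(v²) + v = v + 9*v*√(v²))
(-27964 + g(172))*(-7445 - 19448) = (-27964 + 172*(1 + 9*√(172²)))*(-7445 - 19448) = (-27964 + 172*(1 + 9*√29584))*(-26893) = (-27964 + 172*(1 + 9*172))*(-26893) = (-27964 + 172*(1 + 1548))*(-26893) = (-27964 + 172*1549)*(-26893) = (-27964 + 266428)*(-26893) = 238464*(-26893) = -6413012352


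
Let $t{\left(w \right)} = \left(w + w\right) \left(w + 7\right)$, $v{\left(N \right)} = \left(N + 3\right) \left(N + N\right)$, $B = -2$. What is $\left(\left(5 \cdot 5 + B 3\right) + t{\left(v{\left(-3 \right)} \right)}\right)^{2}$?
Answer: $361$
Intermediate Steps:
$v{\left(N \right)} = 2 N \left(3 + N\right)$ ($v{\left(N \right)} = \left(3 + N\right) 2 N = 2 N \left(3 + N\right)$)
$t{\left(w \right)} = 2 w \left(7 + w\right)$
$\left(\left(5 \cdot 5 + B 3\right) + t{\left(v{\left(-3 \right)} \right)}\right)^{2} = \left(\left(5 \cdot 5 - 6\right) + 2 \cdot 2 \left(-3\right) \left(3 - 3\right) \left(7 + 2 \left(-3\right) \left(3 - 3\right)\right)\right)^{2} = \left(\left(25 - 6\right) + 2 \cdot 2 \left(-3\right) 0 \left(7 + 2 \left(-3\right) 0\right)\right)^{2} = \left(19 + 2 \cdot 0 \left(7 + 0\right)\right)^{2} = \left(19 + 2 \cdot 0 \cdot 7\right)^{2} = \left(19 + 0\right)^{2} = 19^{2} = 361$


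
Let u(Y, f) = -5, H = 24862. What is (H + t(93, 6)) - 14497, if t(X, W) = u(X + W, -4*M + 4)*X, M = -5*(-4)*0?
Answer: 9900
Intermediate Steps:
M = 0 (M = 20*0 = 0)
t(X, W) = -5*X
(H + t(93, 6)) - 14497 = (24862 - 5*93) - 14497 = (24862 - 465) - 14497 = 24397 - 14497 = 9900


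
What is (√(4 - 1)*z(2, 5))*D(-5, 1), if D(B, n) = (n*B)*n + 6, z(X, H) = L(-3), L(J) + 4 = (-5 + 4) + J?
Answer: -8*√3 ≈ -13.856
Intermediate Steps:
L(J) = -5 + J (L(J) = -4 + ((-5 + 4) + J) = -4 + (-1 + J) = -5 + J)
z(X, H) = -8 (z(X, H) = -5 - 3 = -8)
D(B, n) = 6 + B*n² (D(B, n) = (B*n)*n + 6 = B*n² + 6 = 6 + B*n²)
(√(4 - 1)*z(2, 5))*D(-5, 1) = (√(4 - 1)*(-8))*(6 - 5*1²) = (√3*(-8))*(6 - 5*1) = (-8*√3)*(6 - 5) = -8*√3*1 = -8*√3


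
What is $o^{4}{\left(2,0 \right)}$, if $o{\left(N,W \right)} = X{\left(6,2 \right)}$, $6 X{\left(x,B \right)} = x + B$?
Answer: $\frac{256}{81} \approx 3.1605$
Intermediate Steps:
$X{\left(x,B \right)} = \frac{B}{6} + \frac{x}{6}$ ($X{\left(x,B \right)} = \frac{x + B}{6} = \frac{B + x}{6} = \frac{B}{6} + \frac{x}{6}$)
$o{\left(N,W \right)} = \frac{4}{3}$ ($o{\left(N,W \right)} = \frac{1}{6} \cdot 2 + \frac{1}{6} \cdot 6 = \frac{1}{3} + 1 = \frac{4}{3}$)
$o^{4}{\left(2,0 \right)} = \left(\frac{4}{3}\right)^{4} = \frac{256}{81}$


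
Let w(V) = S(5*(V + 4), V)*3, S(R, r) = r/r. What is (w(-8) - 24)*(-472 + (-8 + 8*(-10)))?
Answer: 11760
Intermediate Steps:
S(R, r) = 1
w(V) = 3 (w(V) = 1*3 = 3)
(w(-8) - 24)*(-472 + (-8 + 8*(-10))) = (3 - 24)*(-472 + (-8 + 8*(-10))) = -21*(-472 + (-8 - 80)) = -21*(-472 - 88) = -21*(-560) = 11760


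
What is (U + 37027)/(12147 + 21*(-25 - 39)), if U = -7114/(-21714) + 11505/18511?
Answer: 26865170933/7837983153 ≈ 3.4276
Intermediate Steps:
U = 190753412/200973927 (U = -7114*(-1/21714) + 11505*(1/18511) = 3557/10857 + 11505/18511 = 190753412/200973927 ≈ 0.94915)
(U + 37027)/(12147 + 21*(-25 - 39)) = (190753412/200973927 + 37027)/(12147 + 21*(-25 - 39)) = 7441652348441/(200973927*(12147 + 21*(-64))) = 7441652348441/(200973927*(12147 - 1344)) = (7441652348441/200973927)/10803 = (7441652348441/200973927)*(1/10803) = 26865170933/7837983153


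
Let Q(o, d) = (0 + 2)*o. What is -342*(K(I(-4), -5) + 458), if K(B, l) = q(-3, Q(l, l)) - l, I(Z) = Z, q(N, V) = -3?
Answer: -157320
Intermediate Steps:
Q(o, d) = 2*o
K(B, l) = -3 - l
-342*(K(I(-4), -5) + 458) = -342*((-3 - 1*(-5)) + 458) = -342*((-3 + 5) + 458) = -342*(2 + 458) = -342*460 = -157320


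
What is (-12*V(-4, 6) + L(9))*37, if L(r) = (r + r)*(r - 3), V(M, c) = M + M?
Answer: 7548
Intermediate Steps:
V(M, c) = 2*M
L(r) = 2*r*(-3 + r) (L(r) = (2*r)*(-3 + r) = 2*r*(-3 + r))
(-12*V(-4, 6) + L(9))*37 = (-24*(-4) + 2*9*(-3 + 9))*37 = (-12*(-8) + 2*9*6)*37 = (96 + 108)*37 = 204*37 = 7548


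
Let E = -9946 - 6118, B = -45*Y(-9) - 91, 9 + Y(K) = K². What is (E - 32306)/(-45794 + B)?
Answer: 9674/9825 ≈ 0.98463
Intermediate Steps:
Y(K) = -9 + K²
B = -3331 (B = -45*(-9 + (-9)²) - 91 = -45*(-9 + 81) - 91 = -45*72 - 91 = -3240 - 91 = -3331)
E = -16064
(E - 32306)/(-45794 + B) = (-16064 - 32306)/(-45794 - 3331) = -48370/(-49125) = -48370*(-1/49125) = 9674/9825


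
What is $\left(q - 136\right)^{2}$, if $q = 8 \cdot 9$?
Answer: $4096$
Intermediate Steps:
$q = 72$
$\left(q - 136\right)^{2} = \left(72 - 136\right)^{2} = \left(-64\right)^{2} = 4096$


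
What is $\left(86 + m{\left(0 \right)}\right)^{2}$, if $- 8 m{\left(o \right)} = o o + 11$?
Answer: $\frac{458329}{64} \approx 7161.4$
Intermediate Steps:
$m{\left(o \right)} = - \frac{11}{8} - \frac{o^{2}}{8}$ ($m{\left(o \right)} = - \frac{o o + 11}{8} = - \frac{o^{2} + 11}{8} = - \frac{11 + o^{2}}{8} = - \frac{11}{8} - \frac{o^{2}}{8}$)
$\left(86 + m{\left(0 \right)}\right)^{2} = \left(86 - \left(\frac{11}{8} + \frac{0^{2}}{8}\right)\right)^{2} = \left(86 - \frac{11}{8}\right)^{2} = \left(\frac{677}{8}\right)^{2} = \frac{458329}{64}$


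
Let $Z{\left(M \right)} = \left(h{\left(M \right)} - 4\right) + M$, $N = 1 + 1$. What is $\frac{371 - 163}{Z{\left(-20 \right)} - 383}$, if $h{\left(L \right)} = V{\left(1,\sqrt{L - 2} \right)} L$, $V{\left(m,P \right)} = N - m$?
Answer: $- \frac{208}{427} \approx -0.48712$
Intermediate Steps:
$N = 2$
$V{\left(m,P \right)} = 2 - m$
$h{\left(L \right)} = L$ ($h{\left(L \right)} = \left(2 - 1\right) L = 1 L = L$)
$Z{\left(M \right)} = -4 + 2 M$ ($Z{\left(M \right)} = \left(M - 4\right) + M = \left(-4 + M\right) + M = -4 + 2 M$)
$\frac{371 - 163}{Z{\left(-20 \right)} - 383} = \frac{371 - 163}{\left(-4 + 2 \left(-20\right)\right) - 383} = \frac{208}{\left(-4 - 40\right) - 383} = \frac{208}{-44 - 383} = \frac{208}{-427} = 208 \left(- \frac{1}{427}\right) = - \frac{208}{427}$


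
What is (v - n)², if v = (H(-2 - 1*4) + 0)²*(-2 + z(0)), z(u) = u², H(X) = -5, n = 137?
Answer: 34969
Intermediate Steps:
v = -50 (v = (-5 + 0)²*(-2 + 0²) = (-5)²*(-2 + 0) = 25*(-2) = -50)
(v - n)² = (-50 - 1*137)² = (-50 - 137)² = (-187)² = 34969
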